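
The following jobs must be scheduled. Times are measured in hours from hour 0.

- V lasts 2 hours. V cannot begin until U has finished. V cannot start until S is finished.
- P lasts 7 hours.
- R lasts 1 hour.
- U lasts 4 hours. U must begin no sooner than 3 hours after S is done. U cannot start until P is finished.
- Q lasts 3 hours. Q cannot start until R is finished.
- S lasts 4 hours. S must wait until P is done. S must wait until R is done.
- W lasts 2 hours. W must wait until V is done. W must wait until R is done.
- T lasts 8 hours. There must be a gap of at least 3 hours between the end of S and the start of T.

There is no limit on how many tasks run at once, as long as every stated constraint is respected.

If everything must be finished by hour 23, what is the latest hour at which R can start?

To finish by hour 23, T (duration 8) must start no later than hour 15.
To finish by hour 23, W (duration 2) must start no later than hour 21.
V has to be done before W (must start by hour 21). That means finishing by hour 21, i.e. starting by 21 − 2 = hour 19.
U feeds into V (must start by hour 19); so U must finish by hour 19 and therefore start by hour 15.
For S: T (must start by hour 15, minus 3-hour gap → hour 12); U (must start by hour 15, minus 3-hour gap → hour 12); V (must start by hour 19). The most restrictive is hour 12; with a 4-hour duration, S must start by hour 8.
Nothing follows Q; the deadline of hour 23 is its only limit. It must start by 23 − 3 = hour 20.
R must finish in time for Q (must start by hour 20); S (must start by hour 8); W (must start by hour 21). The tightest is hour 8, so R must start by 8 − 1 = hour 7.

7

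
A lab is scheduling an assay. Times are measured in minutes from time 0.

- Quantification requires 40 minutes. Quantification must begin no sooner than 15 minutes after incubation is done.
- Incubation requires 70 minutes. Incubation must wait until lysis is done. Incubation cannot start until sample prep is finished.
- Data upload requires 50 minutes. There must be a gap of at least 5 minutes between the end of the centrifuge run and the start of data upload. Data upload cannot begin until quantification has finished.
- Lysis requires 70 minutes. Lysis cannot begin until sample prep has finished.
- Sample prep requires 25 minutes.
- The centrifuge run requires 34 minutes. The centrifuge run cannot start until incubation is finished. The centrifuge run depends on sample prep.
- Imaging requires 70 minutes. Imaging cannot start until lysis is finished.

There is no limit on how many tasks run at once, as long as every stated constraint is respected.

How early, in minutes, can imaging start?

95

Sample prep has no prerequisites, so it starts at minute 0 and finishes at minute 25.
Lysis cannot begin until sample prep (finishes minute 25). It runs from minute 25 to 25 + 70 = minute 95.
Imaging waits on lysis (finishes minute 95), so the earliest it can start is minute 95.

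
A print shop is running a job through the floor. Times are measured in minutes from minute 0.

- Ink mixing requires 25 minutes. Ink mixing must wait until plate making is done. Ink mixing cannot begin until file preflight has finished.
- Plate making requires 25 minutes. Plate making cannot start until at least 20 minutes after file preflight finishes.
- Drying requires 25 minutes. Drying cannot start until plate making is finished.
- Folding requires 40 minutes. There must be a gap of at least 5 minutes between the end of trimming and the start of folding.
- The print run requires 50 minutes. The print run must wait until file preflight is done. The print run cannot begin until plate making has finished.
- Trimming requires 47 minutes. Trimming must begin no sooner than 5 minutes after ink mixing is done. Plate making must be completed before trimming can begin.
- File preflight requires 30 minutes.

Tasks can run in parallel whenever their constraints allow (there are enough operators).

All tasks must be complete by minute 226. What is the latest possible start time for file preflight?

29

Folding must finish by minute 226; it takes 40 minutes, so it must start by 226 − 40 = minute 186.
Trimming must finish before folding (must start by minute 186, minus 5-minute gap → minute 181). With a 47-minute duration, trimming must start by 181 − 47 = minute 134.
Ink mixing must finish before trimming (must start by minute 134, minus 5-minute gap → minute 129). With a 25-minute duration, ink mixing must start by 129 − 25 = minute 104.
To finish by minute 226, the print run (duration 50) must start no later than minute 176.
Drying must finish by minute 226; it takes 25 minutes, so it must start by 226 − 25 = minute 201.
For plate making: ink mixing (must start by minute 104); the print run (must start by minute 176); drying (must start by minute 201); trimming (must start by minute 134). The most restrictive is minute 104; with a 25-minute duration, plate making must start by minute 79.
For file preflight: plate making (must start by minute 79, minus 20-minute gap → minute 59); ink mixing (must start by minute 104); the print run (must start by minute 176). The most restrictive is minute 59; with a 30-minute duration, file preflight must start by minute 29.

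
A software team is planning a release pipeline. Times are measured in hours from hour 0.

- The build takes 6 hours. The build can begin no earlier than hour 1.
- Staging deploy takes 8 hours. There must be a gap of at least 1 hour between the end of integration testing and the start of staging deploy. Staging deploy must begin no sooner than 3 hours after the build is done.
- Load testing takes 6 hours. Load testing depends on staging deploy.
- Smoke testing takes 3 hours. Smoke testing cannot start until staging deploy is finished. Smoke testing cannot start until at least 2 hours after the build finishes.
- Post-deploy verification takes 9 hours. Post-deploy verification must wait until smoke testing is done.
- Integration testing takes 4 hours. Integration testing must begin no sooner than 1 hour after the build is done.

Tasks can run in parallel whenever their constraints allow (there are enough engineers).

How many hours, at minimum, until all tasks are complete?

The build cannot begin until its own release at hour 1. It runs from hour 1 to 1 + 6 = hour 7.
After the build (finishes hour 7, plus 1-hour gap → hour 8), integration testing can start at hour 8 and finishes at hour 12.
For staging deploy: integration testing (finishes hour 12, plus 1-hour gap → hour 13); the build (finishes hour 7, plus 3-hour gap → hour 10). Taking the maximum gives a start of hour 13, and it finishes at 13 + 8 = hour 21.
After staging deploy (finishes hour 21), load testing can start at hour 21 and finishes at hour 27.
For smoke testing: staging deploy (finishes hour 21); the build (finishes hour 7, plus 2-hour gap → hour 9). Taking the maximum gives a start of hour 21, and it finishes at 21 + 3 = hour 24.
Post-deploy verification cannot begin until smoke testing (finishes hour 24). It runs from hour 24 to 24 + 9 = hour 33.
All tasks are finished once the last one completes. Finish times: The build at 7, Integration testing at 12, Staging deploy at 21, Smoke testing at 24, Load testing at 27, Post-deploy verification at 33. The latest is hour 33.

33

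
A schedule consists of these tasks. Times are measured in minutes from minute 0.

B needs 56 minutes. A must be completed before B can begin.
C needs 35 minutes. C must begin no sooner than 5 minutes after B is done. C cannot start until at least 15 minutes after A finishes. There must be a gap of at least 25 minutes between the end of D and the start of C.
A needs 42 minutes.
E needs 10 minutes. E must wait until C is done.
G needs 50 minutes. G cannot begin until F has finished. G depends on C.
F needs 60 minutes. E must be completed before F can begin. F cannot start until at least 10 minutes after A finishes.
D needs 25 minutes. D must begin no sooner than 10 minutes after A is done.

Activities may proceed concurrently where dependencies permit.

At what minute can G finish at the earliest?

Nothing blocks A, so it runs from minute 0 to minute 42.
D waits on A (finishes minute 42, plus 10-minute gap → minute 52), so it starts at minute 52 and finishes at 52 + 25 = minute 77.
After A (finishes minute 42), B can start at minute 42 and finishes at minute 98.
For C: B (finishes minute 98, plus 5-minute gap → minute 103); A (finishes minute 42, plus 15-minute gap → minute 57); D (finishes minute 77, plus 25-minute gap → minute 102). Taking the maximum gives a start of minute 103, and it finishes at 103 + 35 = minute 138.
After C (finishes minute 138), E can start at minute 138 and finishes at minute 148.
F has to wait for E (finishes minute 148); A (finishes minute 42, plus 10-minute gap → minute 52). The latest of these is minute 148, so F runs minute 148 to 148 + 60 = minute 208.
G needs all of F (finishes minute 208); C (finishes minute 138). That puts its earliest start at minute 208; it finishes at 208 + 50 = minute 258.

258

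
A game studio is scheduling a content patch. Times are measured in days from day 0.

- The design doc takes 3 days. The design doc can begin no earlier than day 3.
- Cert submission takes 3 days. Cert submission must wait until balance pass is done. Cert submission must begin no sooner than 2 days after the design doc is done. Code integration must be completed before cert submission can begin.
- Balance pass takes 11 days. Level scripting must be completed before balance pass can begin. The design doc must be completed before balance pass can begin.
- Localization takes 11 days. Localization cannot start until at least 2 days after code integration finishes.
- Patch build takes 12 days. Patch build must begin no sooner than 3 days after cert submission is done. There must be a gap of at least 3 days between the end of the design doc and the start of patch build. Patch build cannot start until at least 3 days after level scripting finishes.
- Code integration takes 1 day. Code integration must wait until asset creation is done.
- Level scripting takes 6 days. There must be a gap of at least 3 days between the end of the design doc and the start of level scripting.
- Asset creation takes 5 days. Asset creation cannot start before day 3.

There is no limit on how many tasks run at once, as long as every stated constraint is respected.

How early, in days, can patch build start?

Asset creation cannot begin until its own release at day 3. It runs from day 3 to 3 + 5 = day 8.
After asset creation (finishes day 8), code integration can start at day 8 and finishes at day 9.
After its own release at day 3, the design doc can start at day 3 and finishes at day 6.
Level scripting cannot begin until the design doc (finishes day 6, plus 3-day gap → day 9). It runs from day 9 to 9 + 6 = day 15.
For balance pass: level scripting (finishes day 15); the design doc (finishes day 6). Taking the maximum gives a start of day 15, and it finishes at 15 + 11 = day 26.
Cert submission cannot start until balance pass (finishes day 26); the design doc (finishes day 6, plus 2-day gap → day 8); code integration (finishes day 9). The controlling bound is day 26, so cert submission finishes at 26 + 3 = day 29.
Patch build waits on cert submission (finishes day 29, plus 3-day gap → day 32); the design doc (finishes day 6, plus 3-day gap → day 9); level scripting (finishes day 15, plus 3-day gap → day 18). The latest of these is day 32, which is the earliest patch build can start.

32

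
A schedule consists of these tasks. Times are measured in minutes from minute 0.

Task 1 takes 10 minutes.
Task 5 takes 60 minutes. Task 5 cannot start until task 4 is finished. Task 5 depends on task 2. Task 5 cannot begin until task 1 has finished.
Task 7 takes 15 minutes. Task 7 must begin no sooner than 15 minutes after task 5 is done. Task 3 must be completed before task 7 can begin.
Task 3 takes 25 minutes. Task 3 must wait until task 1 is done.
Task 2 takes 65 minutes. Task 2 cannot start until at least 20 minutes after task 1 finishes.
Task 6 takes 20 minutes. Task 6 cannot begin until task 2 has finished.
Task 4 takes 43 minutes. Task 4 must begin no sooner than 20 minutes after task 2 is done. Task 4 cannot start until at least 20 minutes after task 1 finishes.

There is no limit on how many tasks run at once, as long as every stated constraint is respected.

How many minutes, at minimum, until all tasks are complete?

Task 1 can start immediately at minute 0; it finishes at minute 10.
Task 3 cannot begin until task 1 (finishes minute 10). It runs from minute 10 to 10 + 25 = minute 35.
After task 1 (finishes minute 10, plus 20-minute gap → minute 30), task 2 can start at minute 30 and finishes at minute 95.
Task 6 cannot begin until task 2 (finishes minute 95). It runs from minute 95 to 95 + 20 = minute 115.
Task 4 cannot start until task 2 (finishes minute 95, plus 20-minute gap → minute 115); task 1 (finishes minute 10, plus 20-minute gap → minute 30). The controlling bound is minute 115, so task 4 finishes at 115 + 43 = minute 158.
Task 5 needs all of task 4 (finishes minute 158); task 2 (finishes minute 95); task 1 (finishes minute 10). That puts its earliest start at minute 158; it finishes at 158 + 60 = minute 218.
Task 7 has to wait for task 5 (finishes minute 218, plus 15-minute gap → minute 233); task 3 (finishes minute 35). The latest of these is minute 233, so task 7 runs minute 233 to 233 + 15 = minute 248.
All tasks are finished once the last one completes. Finish times: Task 1 at 10, Task 2 at 95, Task 3 at 35, Task 4 at 158, Task 5 at 218, Task 6 at 115, Task 7 at 248. The latest is minute 248.

248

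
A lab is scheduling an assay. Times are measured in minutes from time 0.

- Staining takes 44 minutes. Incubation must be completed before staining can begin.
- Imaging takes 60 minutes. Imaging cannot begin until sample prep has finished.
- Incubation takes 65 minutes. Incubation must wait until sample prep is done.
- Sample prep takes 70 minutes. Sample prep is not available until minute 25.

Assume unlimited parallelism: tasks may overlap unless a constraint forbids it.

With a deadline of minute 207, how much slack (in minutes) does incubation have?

3

Sample prep cannot begin until its own release at minute 25. It runs from minute 25 to 25 + 70 = minute 95.
Incubation cannot begin until sample prep (finishes minute 95). It runs from minute 95 to 95 + 65 = minute 160.

Working backward from the deadline:
Staining has no dependents, so it just needs to finish by minute 207. Starting by 207 − 44 = minute 163 achieves that.
Incubation has to be done before staining (must start by minute 163). That means finishing by minute 163, i.e. starting by 163 − 65 = minute 98.
So incubation can start as early as minute 95 and as late as minute 98, giving 98 − 95 = 3 minutes of slack.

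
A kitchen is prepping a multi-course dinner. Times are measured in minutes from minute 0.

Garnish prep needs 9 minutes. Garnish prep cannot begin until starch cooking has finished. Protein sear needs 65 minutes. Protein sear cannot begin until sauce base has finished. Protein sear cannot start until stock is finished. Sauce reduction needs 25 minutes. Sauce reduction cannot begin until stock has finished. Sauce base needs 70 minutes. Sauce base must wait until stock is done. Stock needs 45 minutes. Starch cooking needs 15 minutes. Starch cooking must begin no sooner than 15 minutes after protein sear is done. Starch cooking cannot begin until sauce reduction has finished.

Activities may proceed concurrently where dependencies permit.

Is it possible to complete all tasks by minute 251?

Yes

Nothing blocks stock, so it runs from minute 0 to minute 45.
Sauce reduction cannot begin until stock (finishes minute 45). It runs from minute 45 to 45 + 25 = minute 70.
After stock (finishes minute 45), sauce base can start at minute 45 and finishes at minute 115.
Protein sear cannot start until sauce base (finishes minute 115); stock (finishes minute 45). The controlling bound is minute 115, so protein sear finishes at 115 + 65 = minute 180.
Starch cooking cannot start until protein sear (finishes minute 180, plus 15-minute gap → minute 195); sauce reduction (finishes minute 70). The controlling bound is minute 195, so starch cooking finishes at 195 + 15 = minute 210.
Garnish prep waits on starch cooking (finishes minute 210), so it starts at minute 210 and finishes at 210 + 9 = minute 219.
Every task is finished by minute 219, which is no later than the deadline of 251, so the schedule is feasible.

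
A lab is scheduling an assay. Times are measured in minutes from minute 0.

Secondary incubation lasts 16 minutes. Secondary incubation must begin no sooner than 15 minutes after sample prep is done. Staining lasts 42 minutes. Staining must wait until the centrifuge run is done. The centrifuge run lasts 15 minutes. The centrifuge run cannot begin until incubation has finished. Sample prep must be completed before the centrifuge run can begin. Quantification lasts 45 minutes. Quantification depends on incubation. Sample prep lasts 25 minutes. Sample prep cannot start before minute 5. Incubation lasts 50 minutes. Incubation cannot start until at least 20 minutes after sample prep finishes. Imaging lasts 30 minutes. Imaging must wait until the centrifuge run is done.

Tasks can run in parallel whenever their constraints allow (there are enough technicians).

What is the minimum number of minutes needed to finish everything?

After its own release at minute 5, sample prep can start at minute 5 and finishes at minute 30.
Secondary incubation waits on sample prep (finishes minute 30, plus 15-minute gap → minute 45), so it starts at minute 45 and finishes at 45 + 16 = minute 61.
After sample prep (finishes minute 30, plus 20-minute gap → minute 50), incubation can start at minute 50 and finishes at minute 100.
Quantification cannot begin until incubation (finishes minute 100). It runs from minute 100 to 100 + 45 = minute 145.
The centrifuge run needs all of incubation (finishes minute 100); sample prep (finishes minute 30). That puts its earliest start at minute 100; it finishes at 100 + 15 = minute 115.
After the centrifuge run (finishes minute 115), imaging can start at minute 115 and finishes at minute 145.
Staining cannot begin until the centrifuge run (finishes minute 115). It runs from minute 115 to 115 + 42 = minute 157.
All tasks are finished once the last one completes. Finish times: Sample prep at 30, Incubation at 100, The centrifuge run at 115, Staining at 157, Secondary incubation at 61, Imaging at 145, Quantification at 145. The latest is minute 157.

157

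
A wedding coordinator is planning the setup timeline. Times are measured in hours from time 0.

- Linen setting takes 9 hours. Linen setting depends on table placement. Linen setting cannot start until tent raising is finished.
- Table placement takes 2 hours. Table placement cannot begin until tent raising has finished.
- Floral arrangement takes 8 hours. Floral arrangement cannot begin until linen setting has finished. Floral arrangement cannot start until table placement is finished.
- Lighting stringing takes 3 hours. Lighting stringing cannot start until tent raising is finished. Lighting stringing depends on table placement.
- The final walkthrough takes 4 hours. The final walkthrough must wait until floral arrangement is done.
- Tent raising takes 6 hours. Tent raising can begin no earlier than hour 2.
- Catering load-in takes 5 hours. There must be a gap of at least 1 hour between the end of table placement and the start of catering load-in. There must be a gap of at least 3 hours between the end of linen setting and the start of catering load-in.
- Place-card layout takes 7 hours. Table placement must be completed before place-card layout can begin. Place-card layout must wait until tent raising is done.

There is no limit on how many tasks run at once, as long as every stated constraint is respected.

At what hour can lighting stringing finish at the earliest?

Tent raising waits on its own release at hour 2, so it starts at hour 2 and finishes at 2 + 6 = hour 8.
Table placement cannot begin until tent raising (finishes hour 8). It runs from hour 8 to 8 + 2 = hour 10.
Lighting stringing needs all of tent raising (finishes hour 8); table placement (finishes hour 10). That puts its earliest start at hour 10; it finishes at 10 + 3 = hour 13.

13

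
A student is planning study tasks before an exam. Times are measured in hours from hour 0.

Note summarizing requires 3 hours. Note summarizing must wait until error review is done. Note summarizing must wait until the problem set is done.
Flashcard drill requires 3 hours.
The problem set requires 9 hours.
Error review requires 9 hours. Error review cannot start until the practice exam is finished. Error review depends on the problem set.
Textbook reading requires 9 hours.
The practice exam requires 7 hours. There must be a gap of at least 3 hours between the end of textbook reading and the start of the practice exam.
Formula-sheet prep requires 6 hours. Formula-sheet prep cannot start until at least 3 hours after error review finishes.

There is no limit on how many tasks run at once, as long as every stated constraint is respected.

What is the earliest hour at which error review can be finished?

28

The problem set has no prerequisites, so it starts at hour 0 and finishes at hour 9.
Nothing blocks textbook reading, so it runs from hour 0 to hour 9.
After textbook reading (finishes hour 9, plus 3-hour gap → hour 12), the practice exam can start at hour 12 and finishes at hour 19.
For error review: the practice exam (finishes hour 19); the problem set (finishes hour 9). Taking the maximum gives a start of hour 19, and it finishes at 19 + 9 = hour 28.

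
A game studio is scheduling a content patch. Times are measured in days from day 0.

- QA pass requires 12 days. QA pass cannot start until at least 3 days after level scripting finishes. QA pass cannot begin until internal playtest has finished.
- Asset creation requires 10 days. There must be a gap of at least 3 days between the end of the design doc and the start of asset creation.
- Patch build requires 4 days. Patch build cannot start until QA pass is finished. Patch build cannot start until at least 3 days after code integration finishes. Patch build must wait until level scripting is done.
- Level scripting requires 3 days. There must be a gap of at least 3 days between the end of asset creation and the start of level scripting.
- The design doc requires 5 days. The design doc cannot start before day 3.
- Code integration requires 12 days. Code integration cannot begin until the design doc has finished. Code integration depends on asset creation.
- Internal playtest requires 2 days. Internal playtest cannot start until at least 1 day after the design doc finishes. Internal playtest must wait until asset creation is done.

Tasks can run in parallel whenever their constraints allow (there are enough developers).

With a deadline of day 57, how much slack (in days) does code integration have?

The design doc waits on its own release at day 3, so it starts at day 3 and finishes at 3 + 5 = day 8.
Asset creation cannot begin until the design doc (finishes day 8, plus 3-day gap → day 11). It runs from day 11 to 11 + 10 = day 21.
For code integration: the design doc (finishes day 8); asset creation (finishes day 21). Taking the maximum gives a start of day 21, and it finishes at 21 + 12 = day 33.

Working backward from the deadline:
Patch build must finish by day 57; it takes 4 days, so it must start by 57 − 4 = day 53.
Code integration has to be done before patch build (must start by day 53, minus 3-day gap → day 50). That means finishing by day 50, i.e. starting by 50 − 12 = day 38.
So code integration can start as early as day 21 and as late as day 38, giving 38 − 21 = 17 days of slack.

17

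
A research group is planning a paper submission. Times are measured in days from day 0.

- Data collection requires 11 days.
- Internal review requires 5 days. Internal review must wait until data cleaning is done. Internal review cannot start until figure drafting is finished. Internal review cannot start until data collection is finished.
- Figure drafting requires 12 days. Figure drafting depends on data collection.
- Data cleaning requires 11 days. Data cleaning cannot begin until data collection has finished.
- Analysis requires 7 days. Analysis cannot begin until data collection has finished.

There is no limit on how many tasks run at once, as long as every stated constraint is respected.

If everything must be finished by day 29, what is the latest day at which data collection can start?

1

Nothing follows internal review; the deadline of day 29 is its only limit. It must start by 29 − 5 = day 24.
Data cleaning has to be done before internal review (must start by day 24). That means finishing by day 24, i.e. starting by 24 − 11 = day 13.
Analysis must finish by day 29; it takes 7 days, so it must start by 29 − 7 = day 22.
Since internal review (must start by day 24) depends on it, figure drafting must finish by day 24. Backing off its 12-day duration gives a latest start of day 12.
Data collection has several dependents: data cleaning (must start by day 13); analysis (must start by day 22); figure drafting (must start by day 12); internal review (must start by day 24). The earliest of those limits is day 12, so data collection must start by 12 − 11 = day 1.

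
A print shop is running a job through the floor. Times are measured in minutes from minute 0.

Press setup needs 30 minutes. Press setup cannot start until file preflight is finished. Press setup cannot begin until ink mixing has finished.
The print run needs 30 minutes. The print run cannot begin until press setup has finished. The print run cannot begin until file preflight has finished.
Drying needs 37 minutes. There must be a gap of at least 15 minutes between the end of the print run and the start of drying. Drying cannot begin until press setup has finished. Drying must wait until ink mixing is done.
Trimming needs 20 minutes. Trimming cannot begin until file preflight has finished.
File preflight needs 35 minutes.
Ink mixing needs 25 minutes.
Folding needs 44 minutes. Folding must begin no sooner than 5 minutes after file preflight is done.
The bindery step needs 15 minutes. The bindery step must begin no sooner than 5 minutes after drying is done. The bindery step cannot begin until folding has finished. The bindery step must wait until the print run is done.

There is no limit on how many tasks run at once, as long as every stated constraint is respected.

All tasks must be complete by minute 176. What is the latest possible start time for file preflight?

The bindery step has no dependents, so it just needs to finish by minute 176. Starting by 176 − 15 = minute 161 achieves that.
Drying has to be done before the bindery step (must start by minute 161, minus 5-minute gap → minute 156). That means finishing by minute 156, i.e. starting by 156 − 37 = minute 119.
The print run feeds drying (must start by minute 119, minus 15-minute gap → minute 104); the bindery step (must start by minute 161). Taking the minimum, the print run must finish by minute 104 and start by 104 − 30 = minute 74.
Press setup has several dependents: the print run (must start by minute 74); drying (must start by minute 119). The earliest of those limits is minute 74, so press setup must start by 74 − 30 = minute 44.
To finish by minute 176, trimming (duration 20) must start no later than minute 156.
Folding feeds into the bindery step (must start by minute 161); so folding must finish by minute 161 and therefore start by minute 117.
For file preflight: press setup (must start by minute 44); the print run (must start by minute 74); trimming (must start by minute 156); folding (must start by minute 117, minus 5-minute gap → minute 112). The most restrictive is minute 44; with a 35-minute duration, file preflight must start by minute 9.

9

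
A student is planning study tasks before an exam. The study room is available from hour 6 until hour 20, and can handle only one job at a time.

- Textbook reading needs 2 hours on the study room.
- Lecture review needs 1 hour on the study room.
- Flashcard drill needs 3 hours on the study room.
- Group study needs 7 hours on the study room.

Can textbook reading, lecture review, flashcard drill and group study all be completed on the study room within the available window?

Yes

The study room window is 20 − 6 = 14 hours.
Running back to back, the jobs need 2 + 1 + 3 + 7 = 13 hours on the study room.
Since 13 ≤ 14, they fit within the window.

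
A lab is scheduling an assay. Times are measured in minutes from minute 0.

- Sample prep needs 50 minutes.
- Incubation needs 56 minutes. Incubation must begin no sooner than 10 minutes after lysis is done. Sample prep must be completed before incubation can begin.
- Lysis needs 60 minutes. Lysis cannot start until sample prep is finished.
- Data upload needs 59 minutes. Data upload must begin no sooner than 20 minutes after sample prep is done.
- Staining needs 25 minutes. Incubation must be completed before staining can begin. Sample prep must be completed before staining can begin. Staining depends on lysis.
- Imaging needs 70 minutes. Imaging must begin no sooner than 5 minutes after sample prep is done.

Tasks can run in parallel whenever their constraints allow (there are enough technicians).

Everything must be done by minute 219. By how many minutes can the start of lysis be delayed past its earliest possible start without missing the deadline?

Nothing blocks sample prep, so it runs from minute 0 to minute 50.
After sample prep (finishes minute 50), lysis can start at minute 50 and finishes at minute 110.

Working backward from the deadline:
To finish by minute 219, staining (duration 25) must start no later than minute 194.
Incubation has to be done before staining (must start by minute 194). That means finishing by minute 194, i.e. starting by 194 − 56 = minute 138.
Lysis feeds incubation (must start by minute 138, minus 10-minute gap → minute 128); staining (must start by minute 194). Taking the minimum, lysis must finish by minute 128 and start by 128 − 60 = minute 68.
So lysis can start as early as minute 50 and as late as minute 68, giving 68 − 50 = 18 minutes of slack.

18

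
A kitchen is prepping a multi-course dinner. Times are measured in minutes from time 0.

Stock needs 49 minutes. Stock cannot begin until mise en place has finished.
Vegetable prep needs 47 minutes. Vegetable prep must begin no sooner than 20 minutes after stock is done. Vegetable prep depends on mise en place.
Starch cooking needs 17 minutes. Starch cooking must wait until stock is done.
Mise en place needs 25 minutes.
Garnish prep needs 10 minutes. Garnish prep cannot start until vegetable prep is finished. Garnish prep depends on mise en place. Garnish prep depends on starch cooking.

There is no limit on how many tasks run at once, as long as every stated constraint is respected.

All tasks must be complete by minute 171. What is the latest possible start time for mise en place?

20

Garnish prep must finish by minute 171; it takes 10 minutes, so it must start by 171 − 10 = minute 161.
Vegetable prep feeds into garnish prep (must start by minute 161); so vegetable prep must finish by minute 161 and therefore start by minute 114.
Since garnish prep (must start by minute 161) depends on it, starch cooking must finish by minute 161. Backing off its 17-minute duration gives a latest start of minute 144.
For stock: vegetable prep (must start by minute 114, minus 20-minute gap → minute 94); starch cooking (must start by minute 144). The most restrictive is minute 94; with a 49-minute duration, stock must start by minute 45.
Mise en place must finish in time for stock (must start by minute 45); vegetable prep (must start by minute 114); garnish prep (must start by minute 161). The tightest is minute 45, so mise en place must start by 45 − 25 = minute 20.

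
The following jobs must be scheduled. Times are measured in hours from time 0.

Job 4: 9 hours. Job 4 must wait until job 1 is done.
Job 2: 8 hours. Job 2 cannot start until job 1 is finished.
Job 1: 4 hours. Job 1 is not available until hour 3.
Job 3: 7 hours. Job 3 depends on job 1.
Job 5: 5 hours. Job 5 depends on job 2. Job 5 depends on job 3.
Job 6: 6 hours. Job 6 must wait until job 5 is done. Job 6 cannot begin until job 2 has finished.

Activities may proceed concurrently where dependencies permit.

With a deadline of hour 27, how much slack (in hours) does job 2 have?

1

Job 1 waits on its own release at hour 3, so it starts at hour 3 and finishes at 3 + 4 = hour 7.
Job 2 waits on job 1 (finishes hour 7), so it starts at hour 7 and finishes at 7 + 8 = hour 15.

Working backward from the deadline:
Job 6 must finish by hour 27; it takes 6 hours, so it must start by 27 − 6 = hour 21.
Job 5 has to be done before job 6 (must start by hour 21). That means finishing by hour 21, i.e. starting by 21 − 5 = hour 16.
Job 2 has several dependents: job 5 (must start by hour 16); job 6 (must start by hour 21). The earliest of those limits is hour 16, so job 2 must start by 16 − 8 = hour 8.
So job 2 can start as early as hour 7 and as late as hour 8, giving 8 − 7 = 1 hour of slack.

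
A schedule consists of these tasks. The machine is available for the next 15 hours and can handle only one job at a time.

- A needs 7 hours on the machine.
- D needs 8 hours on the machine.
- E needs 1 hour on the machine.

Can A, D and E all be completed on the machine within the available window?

No

Running back to back, the jobs need 7 + 8 + 1 = 16 hours on the machine.
Since 16 > 15, they cannot all fit.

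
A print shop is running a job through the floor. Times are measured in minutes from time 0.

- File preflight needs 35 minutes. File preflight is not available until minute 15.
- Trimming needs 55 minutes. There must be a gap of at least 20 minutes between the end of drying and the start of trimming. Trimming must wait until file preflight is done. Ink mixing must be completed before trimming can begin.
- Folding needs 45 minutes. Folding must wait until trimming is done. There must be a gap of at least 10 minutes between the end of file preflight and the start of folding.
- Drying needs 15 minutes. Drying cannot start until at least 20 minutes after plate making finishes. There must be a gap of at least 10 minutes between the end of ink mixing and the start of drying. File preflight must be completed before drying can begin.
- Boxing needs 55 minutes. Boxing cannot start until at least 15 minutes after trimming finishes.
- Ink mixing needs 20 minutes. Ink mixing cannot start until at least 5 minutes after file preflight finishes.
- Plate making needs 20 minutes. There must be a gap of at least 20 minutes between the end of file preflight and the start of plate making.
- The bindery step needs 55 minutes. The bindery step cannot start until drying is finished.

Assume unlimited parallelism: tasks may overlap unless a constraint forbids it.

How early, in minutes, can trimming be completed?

File preflight cannot begin until its own release at minute 15. It runs from minute 15 to 15 + 35 = minute 50.
Ink mixing cannot begin until file preflight (finishes minute 50, plus 5-minute gap → minute 55). It runs from minute 55 to 55 + 20 = minute 75.
After file preflight (finishes minute 50, plus 20-minute gap → minute 70), plate making can start at minute 70 and finishes at minute 90.
Drying has to wait for plate making (finishes minute 90, plus 20-minute gap → minute 110); ink mixing (finishes minute 75, plus 10-minute gap → minute 85); file preflight (finishes minute 50). The latest of these is minute 110, so drying runs minute 110 to 110 + 15 = minute 125.
For trimming: drying (finishes minute 125, plus 20-minute gap → minute 145); file preflight (finishes minute 50); ink mixing (finishes minute 75). Taking the maximum gives a start of minute 145, and it finishes at 145 + 55 = minute 200.

200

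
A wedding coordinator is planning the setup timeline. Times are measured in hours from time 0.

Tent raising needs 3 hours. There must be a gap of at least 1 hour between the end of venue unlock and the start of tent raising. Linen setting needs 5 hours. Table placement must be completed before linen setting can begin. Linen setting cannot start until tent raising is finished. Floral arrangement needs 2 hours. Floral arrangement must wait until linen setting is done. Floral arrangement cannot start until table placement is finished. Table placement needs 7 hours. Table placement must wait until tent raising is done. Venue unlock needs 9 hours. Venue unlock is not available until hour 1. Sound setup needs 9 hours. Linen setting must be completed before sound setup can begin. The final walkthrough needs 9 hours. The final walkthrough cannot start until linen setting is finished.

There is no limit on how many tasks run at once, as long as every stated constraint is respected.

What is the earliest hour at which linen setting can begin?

Venue unlock cannot begin until its own release at hour 1. It runs from hour 1 to 1 + 9 = hour 10.
Tent raising cannot begin until venue unlock (finishes hour 10, plus 1-hour gap → hour 11). It runs from hour 11 to 11 + 3 = hour 14.
After tent raising (finishes hour 14), table placement can start at hour 14 and finishes at hour 21.
Linen setting waits on table placement (finishes hour 21); tent raising (finishes hour 14). The latest of these is hour 21, which is the earliest linen setting can start.

21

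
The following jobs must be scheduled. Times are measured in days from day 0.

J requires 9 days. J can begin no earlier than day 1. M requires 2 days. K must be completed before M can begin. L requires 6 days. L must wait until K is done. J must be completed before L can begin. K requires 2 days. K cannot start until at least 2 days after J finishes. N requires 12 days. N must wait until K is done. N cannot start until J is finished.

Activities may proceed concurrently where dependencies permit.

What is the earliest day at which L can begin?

14

J waits on its own release at day 1, so it starts at day 1 and finishes at 1 + 9 = day 10.
After J (finishes day 10, plus 2-day gap → day 12), K can start at day 12 and finishes at day 14.
L waits on K (finishes day 14); J (finishes day 10). The latest of these is day 14, which is the earliest L can start.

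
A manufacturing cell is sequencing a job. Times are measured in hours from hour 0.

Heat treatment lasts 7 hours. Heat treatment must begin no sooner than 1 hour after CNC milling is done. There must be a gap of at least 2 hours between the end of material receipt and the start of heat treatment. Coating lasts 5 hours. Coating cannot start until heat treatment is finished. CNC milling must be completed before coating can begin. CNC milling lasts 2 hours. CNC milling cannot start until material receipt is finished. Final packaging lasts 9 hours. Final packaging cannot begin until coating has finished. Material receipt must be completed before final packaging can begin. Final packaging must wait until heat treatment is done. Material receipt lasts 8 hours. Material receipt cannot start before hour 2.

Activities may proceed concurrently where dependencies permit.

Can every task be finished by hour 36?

Yes

Material receipt waits on its own release at hour 2, so it starts at hour 2 and finishes at 2 + 8 = hour 10.
After material receipt (finishes hour 10), CNC milling can start at hour 10 and finishes at hour 12.
Heat treatment has to wait for CNC milling (finishes hour 12, plus 1-hour gap → hour 13); material receipt (finishes hour 10, plus 2-hour gap → hour 12). The latest of these is hour 13, so heat treatment runs hour 13 to 13 + 7 = hour 20.
Coating needs all of heat treatment (finishes hour 20); CNC milling (finishes hour 12). That puts its earliest start at hour 20; it finishes at 20 + 5 = hour 25.
Final packaging cannot start until coating (finishes hour 25); material receipt (finishes hour 10); heat treatment (finishes hour 20). The controlling bound is hour 25, so final packaging finishes at 25 + 9 = hour 34.
Every task is finished by hour 34, which is no later than the deadline of 36, so the schedule is feasible.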